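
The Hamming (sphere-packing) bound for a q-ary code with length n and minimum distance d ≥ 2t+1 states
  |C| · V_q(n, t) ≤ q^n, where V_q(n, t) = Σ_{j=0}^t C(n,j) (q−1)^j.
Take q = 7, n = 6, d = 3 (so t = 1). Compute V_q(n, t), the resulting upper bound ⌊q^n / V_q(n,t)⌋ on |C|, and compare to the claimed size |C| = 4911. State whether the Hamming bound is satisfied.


V_q(n, t) = 37, q^n = 117649, Hamming bound = 3179, |C| = 4911 > bound (violated).

Step 1: Compute V_q(n, t) = Σ_{j=0}^1 C(n, j) (q−1)^j.
  j = 0: C(6,0)·(6)^0 = 1·1 = 1.
  j = 1: C(6,1)·(6)^1 = 6·6 = 36.
  V_q(n, t) = 1 + 36 = 37.
Step 2: q^n = 7^6 = 117649.
Step 3: Hamming bound ⌊q^n / V_q(n,t)⌋ = ⌊117649/37⌋ = 3179.
Step 4: Compare |C| = 4911 to 3179: violated.
The claimed |C| lies above the Hamming bound, so no 7-ary code of length 6 with d ≥ 3 can have 4911 codewords.


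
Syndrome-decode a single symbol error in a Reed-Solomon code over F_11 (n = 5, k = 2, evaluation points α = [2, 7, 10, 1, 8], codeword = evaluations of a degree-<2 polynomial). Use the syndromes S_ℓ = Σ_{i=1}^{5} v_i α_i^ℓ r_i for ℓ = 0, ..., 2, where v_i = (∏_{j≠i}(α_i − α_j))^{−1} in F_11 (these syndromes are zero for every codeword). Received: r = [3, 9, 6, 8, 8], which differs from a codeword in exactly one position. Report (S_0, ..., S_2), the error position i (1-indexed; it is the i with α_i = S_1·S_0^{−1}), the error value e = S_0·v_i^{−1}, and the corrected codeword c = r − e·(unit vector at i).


S = (1, 1, 1), error at position 4, error magnitude e = 4, c = [3, 9, 6, 4, 8].

Step 1: column multipliers v_i = (∏_{j≠i}(α_i − α_j))^{−1} mod 11.
  i = 1 (α = 2): (2−7)(2−10)(2−1)(2−8) = (−5)·(−8)·1·(−6) = −240 ≡ 2, so v_1 = 2^{−1} = 6 (mod 11).
  i = 2 (α = 7): (7−2)(7−10)(7−1)(7−8) = 5·(−3)·6·(−1) = 90 ≡ 2, so v_2 = 2^{−1} = 6 (mod 11).
  i = 3 (α = 10): (10−2)(10−7)(10−1)(10−8) = 8·3·9·2 = 432 ≡ 3, so v_3 = 3^{−1} = 4 (mod 11).
  i = 4 (α = 1): (1−2)(1−7)(1−10)(1−8) = (−1)·(−6)·(−9)·(−7) = 378 ≡ 4, so v_4 = 4^{−1} = 3 (mod 11).
  i = 5 (α = 8): (8−2)(8−7)(8−10)(8−1) = 6·1·(−2)·7 = −84 ≡ 4, so v_5 = 4^{−1} = 3 (mod 11).
  v = [6, 6, 4, 3, 3].
Step 2: syndromes of r = [3, 9, 6, 8, 8] (all sums mod 11).
  S_0 = Σ v_i r_i = 6·3 + 6·9 + 4·6 + 3·8 + 3·8 = 144 ≡ 1.
  S_1 = Σ v_i α_i r_i = 6·2·3 + 6·7·9 + 4·10·6 + 3·1·8 + 3·8·8 = 870 ≡ 1.
  α_i^2 mod 11 = [4, 5, 1, 1, 9].
  S_2 = Σ v_i α_i^2 r_i = 6·4·3 + 6·5·9 + 4·1·6 + 3·1·8 + 3·9·8 = 606 ≡ 1.
  S = (1, 1, 1) ≠ 0, so r is not a codeword (an error is present).
Step 3: locate the error. For a single error e at position i, S_ℓ = v_i·e·α_i^ℓ, so α_err = S_1/S_0.
  S_0^{−1} = 1^{−1} = 1 (mod 11), so α_err = 1·1 = 1 ≡ 1 = α_4. Error position i = 4.
  Consistency check: S_2/S_1 = 1·1 = 1 ≡ 1 = α_err ✓ (single-error assumption holds).
Step 4: error magnitude e = S_0/v_4 = S_0·∏_{j≠4}(α_4 − α_j) = 1·4 = 4 ≡ 4 (mod 11).
Step 5: correct position 4: c_4 = r_4 − e = 8 − 4 ≡ 4 (mod 11). Hence c = [3, 9, 6, 4, 8].
  Check: interpolating c through the α_i gives m(x) = 5 + 10·x (degree < 2) with m(α_i) = c_i for every i, so c is indeed a codeword.


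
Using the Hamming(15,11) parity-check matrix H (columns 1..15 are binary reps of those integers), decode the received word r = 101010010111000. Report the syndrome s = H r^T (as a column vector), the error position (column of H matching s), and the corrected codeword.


s = (0, 0, 1, 0)^T, error position = 2, corrected codeword c = 111010010111000

Compute s = H r^T mod 2 one row at a time:
  s_1 = 1 + 0 + 1 + 1 + 1 + 0 + 0 + 0 = 4 ≡ 0 (mod 2).
  s_2 = 0 + 1 + 0 + 0 + 1 + 0 + 0 + 0 = 2 ≡ 0 (mod 2).
  s_3 = 0 + 1 + 0 + 0 + 1 + 1 + 0 + 0 = 3 ≡ 1 (mod 2).
  s_4 = 1 + 1 + 1 + 0 + 0 + 1 + 0 + 0 = 4 ≡ 0 (mod 2).
s = (0, 0, 1, 0)^T — this equals column 2 of H (binary 0010), so error is at position 2.
Correct: flip bit 2 of r = 101010010111000 to get c = 111010010111000.


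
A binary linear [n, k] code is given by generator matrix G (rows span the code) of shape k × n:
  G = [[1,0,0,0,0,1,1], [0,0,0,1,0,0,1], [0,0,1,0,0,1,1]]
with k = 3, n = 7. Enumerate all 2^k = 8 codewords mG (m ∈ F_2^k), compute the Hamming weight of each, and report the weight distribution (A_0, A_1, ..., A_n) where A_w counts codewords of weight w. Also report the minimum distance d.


Weight distribution: A_0 = 1, A_2 = 2, A_3 = 4, A_4 = 1. Minimum distance d = 2.

Enumerate all 2^3 = 8 messages m ∈ F_2^3.
For each, compute codeword c = mG in F_2^7, then tally its weight.
  m = 000 → c = 0000000, weight = 0.
  m = 100 → c = 1000011, weight = 3.
  m = 010 → c = 0001001, weight = 2.
  m = 110 → c = 1001010, weight = 3.
  m = 001 → c = 0010011, weight = 3.
  m = 101 → c = 1010000, weight = 2.
  m = 011 → c = 0011010, weight = 3.
  m = 111 → c = 1011001, weight = 4.
Tally weights:
  weight 0: 1 codewords.
  weight 2: 2 codewords.
  weight 3: 4 codewords.
  weight 4: 1 codewords.
Minimum distance d = smallest w > 0 with A_w > 0 = 2.
Sanity: Σ A_w = 8 = 2^3 = 8 ✓.


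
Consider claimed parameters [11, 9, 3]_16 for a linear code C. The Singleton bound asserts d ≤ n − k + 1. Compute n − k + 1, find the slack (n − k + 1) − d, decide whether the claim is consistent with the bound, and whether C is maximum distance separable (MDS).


Singleton RHS = n − k + 1 = 3, slack = 0, bound satisfied, MDS.

Singleton bound: d ≤ n − k + 1.
Here n = 11, k = 9, so n − k + 1 = 3.
Given d = 3, check d ≤ 3: YES.
Slack = (n − k + 1) − d = 0.
The code is MDS (slack = 0).
Description: the claimed parameters are [11, 9, 3]_16; such a code would be MDS (meets Singleton bound).


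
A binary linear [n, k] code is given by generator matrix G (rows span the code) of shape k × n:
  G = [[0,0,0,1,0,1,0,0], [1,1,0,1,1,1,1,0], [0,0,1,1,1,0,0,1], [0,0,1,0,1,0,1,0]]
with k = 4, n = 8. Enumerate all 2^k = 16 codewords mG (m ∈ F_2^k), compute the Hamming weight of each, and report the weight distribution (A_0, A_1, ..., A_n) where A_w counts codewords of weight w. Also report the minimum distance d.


Weight distribution: A_0 = 1, A_2 = 1, A_3 = 4, A_4 = 3, A_5 = 4, A_6 = 3. Minimum distance d = 2.

Enumerate all 2^4 = 16 messages m ∈ F_2^4.
For each, compute codeword c = mG in F_2^8, then tally its weight.
  m = 0000 → c = 00000000, weight = 0.
  m = 1000 → c = 00010100, weight = 2.
  m = 0100 → c = 11011110, weight = 6.
  m = 1100 → c = 11001010, weight = 4.
  m = 0010 → c = 00111001, weight = 4.
  m = 1010 → c = 00101101, weight = 4.
  m = 0110 → c = 11100111, weight = 6.
  m = 1110 → c = 11110011, weight = 6.
  m = 0001 → c = 00101010, weight = 3.
  m = 1001 → c = 00111110, weight = 5.
  m = 0101 → c = 11110100, weight = 5.
  m = 1101 → c = 11100000, weight = 3.
  m = 0011 → c = 00010011, weight = 3.
  m = 1011 → c = 00000111, weight = 3.
  m = 0111 → c = 11001101, weight = 5.
  m = 1111 → c = 11011001, weight = 5.
Tally weights:
  weight 0: 1 codewords.
  weight 2: 1 codewords.
  weight 3: 4 codewords.
  weight 4: 3 codewords.
  weight 5: 4 codewords.
  weight 6: 3 codewords.
Minimum distance d = smallest w > 0 with A_w > 0 = 2.
Sanity: Σ A_w = 16 = 2^4 = 16 ✓.


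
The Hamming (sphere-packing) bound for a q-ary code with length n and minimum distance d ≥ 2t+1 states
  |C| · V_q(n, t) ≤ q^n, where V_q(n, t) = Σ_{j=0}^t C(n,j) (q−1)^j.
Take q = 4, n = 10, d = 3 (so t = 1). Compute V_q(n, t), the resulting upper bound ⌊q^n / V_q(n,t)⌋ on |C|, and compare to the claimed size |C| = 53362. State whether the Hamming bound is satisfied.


V_q(n, t) = 31, q^n = 1048576, Hamming bound = 33825, |C| = 53362 > bound (violated).

Step 1: Compute V_q(n, t) = Σ_{j=0}^1 C(n, j) (q−1)^j.
  j = 0: C(10,0)·(3)^0 = 1·1 = 1.
  j = 1: C(10,1)·(3)^1 = 10·3 = 30.
  V_q(n, t) = 1 + 30 = 31.
Step 2: q^n = 4^10 = 1048576.
Step 3: Hamming bound ⌊q^n / V_q(n,t)⌋ = ⌊1048576/31⌋ = 33825.
Step 4: Compare |C| = 53362 to 33825: violated.
The claimed |C| lies above the Hamming bound, so no 4-ary code of length 10 with d ≥ 3 can have 53362 codewords.


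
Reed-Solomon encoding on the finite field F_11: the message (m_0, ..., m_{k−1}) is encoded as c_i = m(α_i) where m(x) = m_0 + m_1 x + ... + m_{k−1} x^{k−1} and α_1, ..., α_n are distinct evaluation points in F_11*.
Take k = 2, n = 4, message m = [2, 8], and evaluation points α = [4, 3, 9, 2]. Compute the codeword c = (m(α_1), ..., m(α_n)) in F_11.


c = [1, 4, 8, 7]

Message polynomial: m(x) = 2 + 8·x (mod 11).
For each evaluation point α_i, compute m(α_i) mod 11:
  α_1 = 4: Horner steps 8 → 1, so m(4) = 1.
  α_2 = 3: Horner steps 8 → 4, so m(3) = 4.
  α_3 = 9: Horner steps 8 → 8, so m(9) = 8.
  α_4 = 2: Horner steps 8 → 7, so m(2) = 7.
Codeword c = [1, 4, 8, 7] ∈ F_11^4.


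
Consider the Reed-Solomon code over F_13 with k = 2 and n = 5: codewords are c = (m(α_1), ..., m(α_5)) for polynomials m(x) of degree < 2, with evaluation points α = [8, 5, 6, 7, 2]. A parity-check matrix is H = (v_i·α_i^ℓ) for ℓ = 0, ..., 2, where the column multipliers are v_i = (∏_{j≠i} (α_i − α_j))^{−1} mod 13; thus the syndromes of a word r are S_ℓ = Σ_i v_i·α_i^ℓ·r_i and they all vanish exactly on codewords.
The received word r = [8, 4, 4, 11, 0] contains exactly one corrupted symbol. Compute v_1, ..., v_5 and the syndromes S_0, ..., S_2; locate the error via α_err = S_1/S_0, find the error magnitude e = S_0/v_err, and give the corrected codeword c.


S = (2, 12, 7), error at position 3, error magnitude e = 3, c = [8, 4, 1, 11, 0].

Step 1: column multipliers v_i = (∏_{j≠i}(α_i − α_j))^{−1} mod 13.
  i = 1 (α = 8): (8−5)(8−6)(8−7)(8−2) = 3·2·1·6 = 36 ≡ 10, so v_1 = 10^{−1} = 4 (mod 13).
  i = 2 (α = 5): (5−8)(5−6)(5−7)(5−2) = (−3)·(−1)·(−2)·3 = −18 ≡ 8, so v_2 = 8^{−1} = 5 (mod 13).
  i = 3 (α = 6): (6−8)(6−5)(6−7)(6−2) = (−2)·1·(−1)·4 = 8 ≡ 8, so v_3 = 8^{−1} = 5 (mod 13).
  i = 4 (α = 7): (7−8)(7−5)(7−6)(7−2) = (−1)·2·1·5 = −10 ≡ 3, so v_4 = 3^{−1} = 9 (mod 13).
  i = 5 (α = 2): (2−8)(2−5)(2−6)(2−7) = (−6)·(−3)·(−4)·(−5) = 360 ≡ 9, so v_5 = 9^{−1} = 3 (mod 13).
  v = [4, 5, 5, 9, 3].
Step 2: syndromes of r = [8, 4, 4, 11, 0] (all sums mod 13).
  S_0 = Σ v_i r_i = 4·8 + 5·4 + 5·4 + 9·11 + 3·0 = 171 ≡ 2.
  S_1 = Σ v_i α_i r_i = 4·8·8 + 5·5·4 + 5·6·4 + 9·7·11 + 3·2·0 = 1169 ≡ 12.
  α_i^2 mod 13 = [12, 12, 10, 10, 4].
  S_2 = Σ v_i α_i^2 r_i = 4·12·8 + 5·12·4 + 5·10·4 + 9·10·11 + 3·4·0 = 1814 ≡ 7.
  S = (2, 12, 7) ≠ 0, so r is not a codeword (an error is present).
Step 3: locate the error. For a single error e at position i, S_ℓ = v_i·e·α_i^ℓ, so α_err = S_1/S_0.
  S_0^{−1} = 2^{−1} = 7 (mod 13), so α_err = 12·7 = 84 ≡ 6 = α_3. Error position i = 3.
  Consistency check: S_2/S_1 = 7·12 = 84 ≡ 6 = α_err ✓ (single-error assumption holds).
Step 4: error magnitude e = S_0/v_3 = S_0·∏_{j≠3}(α_3 − α_j) = 2·8 = 16 ≡ 3 (mod 13).
Step 5: correct position 3: c_3 = r_3 − e = 4 − 3 ≡ 1 (mod 13). Hence c = [8, 4, 1, 11, 0].
  Check: interpolating c through the α_i gives m(x) = 6 + 10·x (degree < 2) with m(α_i) = c_i for every i, so c is indeed a codeword.


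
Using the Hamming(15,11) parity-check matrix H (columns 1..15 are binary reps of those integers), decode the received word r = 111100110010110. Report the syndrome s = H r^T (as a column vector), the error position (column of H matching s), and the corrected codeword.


s = (0, 0, 1, 1)^T, error position = 3, corrected codeword c = 110100110010110

Compute s = H r^T mod 2 one row at a time:
  s_1 = 1 + 0 + 0 + 1 + 0 + 1 + 1 + 0 = 4 ≡ 0 (mod 2).
  s_2 = 1 + 0 + 0 + 1 + 0 + 1 + 1 + 0 = 4 ≡ 0 (mod 2).
  s_3 = 1 + 1 + 0 + 1 + 0 + 1 + 1 + 0 = 5 ≡ 1 (mod 2).
  s_4 = 1 + 1 + 0 + 1 + 0 + 1 + 1 + 0 = 5 ≡ 1 (mod 2).
s = (0, 0, 1, 1)^T — this equals column 3 of H (binary 0011), so error is at position 3.
Correct: flip bit 3 of r = 111100110010110 to get c = 110100110010110.


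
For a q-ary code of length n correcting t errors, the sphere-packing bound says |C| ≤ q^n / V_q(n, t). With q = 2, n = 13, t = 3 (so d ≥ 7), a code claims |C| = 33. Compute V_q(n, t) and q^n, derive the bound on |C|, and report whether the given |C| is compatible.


V_q(n, t) = 378, q^n = 8192, Hamming bound = 21, |C| = 33 > bound (violated).

Step 1: Compute V_q(n, t) = Σ_{j=0}^3 C(n, j) (q−1)^j.
  j = 0: C(13,0)·(1)^0 = 1·1 = 1.
  j = 1: C(13,1)·(1)^1 = 13·1 = 13.
  j = 2: C(13,2)·(1)^2 = 78·1 = 78.
  j = 3: C(13,3)·(1)^3 = 286·1 = 286.
  V_q(n, t) = 1 + 13 + 78 + 286 = 378.
Step 2: q^n = 2^13 = 8192.
Step 3: Hamming bound ⌊q^n / V_q(n,t)⌋ = ⌊8192/378⌋ = 21.
Step 4: Compare |C| = 33 to 21: violated.
The claimed |C| lies above the Hamming bound, so no 2-ary code of length 13 with d ≥ 7 can have 33 codewords.


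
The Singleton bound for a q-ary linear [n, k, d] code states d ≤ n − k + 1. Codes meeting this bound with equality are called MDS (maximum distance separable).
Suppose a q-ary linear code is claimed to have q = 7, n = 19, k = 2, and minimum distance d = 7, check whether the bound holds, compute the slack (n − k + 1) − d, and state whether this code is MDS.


Singleton RHS = n − k + 1 = 18, slack = 11, bound satisfied, not MDS.

Singleton bound: d ≤ n − k + 1.
Here n = 19, k = 2, so n − k + 1 = 18.
Given d = 7, check d ≤ 18: YES.
Slack = (n − k + 1) − d = 11.
The code is NOT MDS (slack = 11 > 0).
Description: the claimed parameters are [19, 2, 7]_7; such a code would be non-MDS.


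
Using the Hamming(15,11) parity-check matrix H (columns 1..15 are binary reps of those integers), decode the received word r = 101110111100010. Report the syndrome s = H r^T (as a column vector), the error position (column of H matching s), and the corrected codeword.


s = (0, 0, 0, 1)^T, error position = 1, corrected codeword c = 001110111100010

Compute s = H r^T mod 2 one row at a time:
  s_1 = 1 + 1 + 1 + 0 + 0 + 0 + 1 + 0 = 4 ≡ 0 (mod 2).
  s_2 = 1 + 1 + 0 + 1 + 0 + 0 + 1 + 0 = 4 ≡ 0 (mod 2).
  s_3 = 0 + 1 + 0 + 1 + 1 + 0 + 1 + 0 = 4 ≡ 0 (mod 2).
  s_4 = 1 + 1 + 1 + 1 + 1 + 0 + 0 + 0 = 5 ≡ 1 (mod 2).
s = (0, 0, 0, 1)^T — this equals column 1 of H (binary 0001), so error is at position 1.
Correct: flip bit 1 of r = 101110111100010 to get c = 001110111100010.


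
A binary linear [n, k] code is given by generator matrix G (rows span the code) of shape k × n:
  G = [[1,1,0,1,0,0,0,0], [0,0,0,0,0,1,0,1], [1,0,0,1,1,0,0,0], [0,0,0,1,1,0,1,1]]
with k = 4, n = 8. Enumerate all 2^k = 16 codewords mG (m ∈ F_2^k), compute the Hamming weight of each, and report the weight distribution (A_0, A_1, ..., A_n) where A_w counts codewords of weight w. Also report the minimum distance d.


Weight distribution: A_0 = 1, A_2 = 2, A_3 = 4, A_4 = 5, A_5 = 4. Minimum distance d = 2.

Enumerate all 2^4 = 16 messages m ∈ F_2^4.
For each, compute codeword c = mG in F_2^8, then tally its weight.
  m = 0000 → c = 00000000, weight = 0.
  m = 1000 → c = 11010000, weight = 3.
  m = 0100 → c = 00000101, weight = 2.
  m = 1100 → c = 11010101, weight = 5.
  m = 0010 → c = 10011000, weight = 3.
  m = 1010 → c = 01001000, weight = 2.
  m = 0110 → c = 10011101, weight = 5.
  m = 1110 → c = 01001101, weight = 4.
  m = 0001 → c = 00011011, weight = 4.
  m = 1001 → c = 11001011, weight = 5.
  m = 0101 → c = 00011110, weight = 4.
  m = 1101 → c = 11001110, weight = 5.
  m = 0011 → c = 10000011, weight = 3.
  m = 1011 → c = 01010011, weight = 4.
  m = 0111 → c = 10000110, weight = 3.
  m = 1111 → c = 01010110, weight = 4.
Tally weights:
  weight 0: 1 codewords.
  weight 2: 2 codewords.
  weight 3: 4 codewords.
  weight 4: 5 codewords.
  weight 5: 4 codewords.
Minimum distance d = smallest w > 0 with A_w > 0 = 2.
Sanity: Σ A_w = 16 = 2^4 = 16 ✓.


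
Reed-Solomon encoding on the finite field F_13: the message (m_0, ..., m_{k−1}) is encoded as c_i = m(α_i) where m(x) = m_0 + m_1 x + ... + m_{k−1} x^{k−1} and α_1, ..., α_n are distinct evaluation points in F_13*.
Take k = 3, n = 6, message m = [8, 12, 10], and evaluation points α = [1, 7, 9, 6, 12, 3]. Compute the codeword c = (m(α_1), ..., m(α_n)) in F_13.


c = [4, 10, 3, 11, 6, 4]

Message polynomial: m(x) = 8 + 12·x + 10·x^2 (mod 13).
For each evaluation point α_i, compute m(α_i) mod 13:
  α_1 = 1: Horner steps 10 → 9 → 4, so m(1) = 4.
  α_2 = 7: Horner steps 10 → 4 → 10, so m(7) = 10.
  α_3 = 9: Horner steps 10 → 11 → 3, so m(9) = 3.
  α_4 = 6: Horner steps 10 → 7 → 11, so m(6) = 11.
  α_5 = 12: Horner steps 10 → 2 → 6, so m(12) = 6.
  α_6 = 3: Horner steps 10 → 3 → 4, so m(3) = 4.
Codeword c = [4, 10, 3, 11, 6, 4] ∈ F_13^6.


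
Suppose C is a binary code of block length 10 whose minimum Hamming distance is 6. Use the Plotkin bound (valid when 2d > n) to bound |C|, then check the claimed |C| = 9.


Plotkin bound M ≤ 6; given |C| = 9 > bound (violated).

Check applicability: 2d = 12, n = 10.
2d − n = 2 > 0, so Plotkin applies.
Compute d/(2d−n) = 6/2 ≈ 3.0000.
⌊d/(2d−n)⌋ = 3.
Plotkin bound: M ≤ 2·3 = 6.
Given |C| = 9, check: VIOLATED.
This |C| is above the Plotkin bound, so no binary code with n = 10, d = 6 and 9 codewords exists.


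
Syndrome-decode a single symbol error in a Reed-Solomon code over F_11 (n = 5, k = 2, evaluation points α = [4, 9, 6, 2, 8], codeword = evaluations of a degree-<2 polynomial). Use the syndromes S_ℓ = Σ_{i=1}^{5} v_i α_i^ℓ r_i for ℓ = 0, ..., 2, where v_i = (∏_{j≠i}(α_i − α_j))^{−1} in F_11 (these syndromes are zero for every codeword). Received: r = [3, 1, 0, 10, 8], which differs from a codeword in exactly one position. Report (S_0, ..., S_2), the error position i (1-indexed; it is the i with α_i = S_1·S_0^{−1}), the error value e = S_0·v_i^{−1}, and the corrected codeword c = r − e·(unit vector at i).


S = (8, 5, 10), error at position 4, error magnitude e = 4, c = [3, 1, 0, 6, 8].

Step 1: column multipliers v_i = (∏_{j≠i}(α_i − α_j))^{−1} mod 11.
  i = 1 (α = 4): (4−9)(4−6)(4−2)(4−8) = (−5)·(−2)·2·(−4) = −80 ≡ 8, so v_1 = 8^{−1} = 7 (mod 11).
  i = 2 (α = 9): (9−4)(9−6)(9−2)(9−8) = 5·3·7·1 = 105 ≡ 6, so v_2 = 6^{−1} = 2 (mod 11).
  i = 3 (α = 6): (6−4)(6−9)(6−2)(6−8) = 2·(−3)·4·(−2) = 48 ≡ 4, so v_3 = 4^{−1} = 3 (mod 11).
  i = 4 (α = 2): (2−4)(2−9)(2−6)(2−8) = (−2)·(−7)·(−4)·(−6) = 336 ≡ 6, so v_4 = 6^{−1} = 2 (mod 11).
  i = 5 (α = 8): (8−4)(8−9)(8−6)(8−2) = 4·(−1)·2·6 = −48 ≡ 7, so v_5 = 7^{−1} = 8 (mod 11).
  v = [7, 2, 3, 2, 8].
Step 2: syndromes of r = [3, 1, 0, 10, 8] (all sums mod 11).
  S_0 = Σ v_i r_i = 7·3 + 2·1 + 3·0 + 2·10 + 8·8 = 107 ≡ 8.
  S_1 = Σ v_i α_i r_i = 7·4·3 + 2·9·1 + 3·6·0 + 2·2·10 + 8·8·8 = 654 ≡ 5.
  α_i^2 mod 11 = [5, 4, 3, 4, 9].
  S_2 = Σ v_i α_i^2 r_i = 7·5·3 + 2·4·1 + 3·3·0 + 2·4·10 + 8·9·8 = 769 ≡ 10.
  S = (8, 5, 10) ≠ 0, so r is not a codeword (an error is present).
Step 3: locate the error. For a single error e at position i, S_ℓ = v_i·e·α_i^ℓ, so α_err = S_1/S_0.
  S_0^{−1} = 8^{−1} = 7 (mod 11), so α_err = 5·7 = 35 ≡ 2 = α_4. Error position i = 4.
  Consistency check: S_2/S_1 = 10·9 = 90 ≡ 2 = α_err ✓ (single-error assumption holds).
Step 4: error magnitude e = S_0/v_4 = S_0·∏_{j≠4}(α_4 − α_j) = 8·6 = 48 ≡ 4 (mod 11).
Step 5: correct position 4: c_4 = r_4 − e = 10 − 4 ≡ 6 (mod 11). Hence c = [3, 1, 0, 6, 8].
  Check: interpolating c through the α_i gives m(x) = 9 + 4·x (degree < 2) with m(α_i) = c_i for every i, so c is indeed a codeword.


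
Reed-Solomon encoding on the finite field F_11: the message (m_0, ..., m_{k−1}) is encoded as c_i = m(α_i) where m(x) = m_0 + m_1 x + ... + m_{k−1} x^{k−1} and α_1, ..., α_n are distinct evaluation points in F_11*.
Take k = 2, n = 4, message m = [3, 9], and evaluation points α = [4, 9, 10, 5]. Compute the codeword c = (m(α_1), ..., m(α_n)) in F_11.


c = [6, 7, 5, 4]

Message polynomial: m(x) = 3 + 9·x (mod 11).
For each evaluation point α_i, compute m(α_i) mod 11:
  α_1 = 4: Horner steps 9 → 6, so m(4) = 6.
  α_2 = 9: Horner steps 9 → 7, so m(9) = 7.
  α_3 = 10: Horner steps 9 → 5, so m(10) = 5.
  α_4 = 5: Horner steps 9 → 4, so m(5) = 4.
Codeword c = [6, 7, 5, 4] ∈ F_11^4.


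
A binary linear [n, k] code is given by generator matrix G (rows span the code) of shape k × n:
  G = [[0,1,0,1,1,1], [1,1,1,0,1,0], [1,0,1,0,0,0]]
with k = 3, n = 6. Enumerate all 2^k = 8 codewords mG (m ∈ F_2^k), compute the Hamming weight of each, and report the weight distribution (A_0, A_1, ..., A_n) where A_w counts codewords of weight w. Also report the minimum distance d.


Weight distribution: A_0 = 1, A_2 = 3, A_4 = 3, A_6 = 1. Minimum distance d = 2.

Enumerate all 2^3 = 8 messages m ∈ F_2^3.
For each, compute codeword c = mG in F_2^6, then tally its weight.
  m = 000 → c = 000000, weight = 0.
  m = 100 → c = 010111, weight = 4.
  m = 010 → c = 111010, weight = 4.
  m = 110 → c = 101101, weight = 4.
  m = 001 → c = 101000, weight = 2.
  m = 101 → c = 111111, weight = 6.
  m = 011 → c = 010010, weight = 2.
  m = 111 → c = 000101, weight = 2.
Tally weights:
  weight 0: 1 codewords.
  weight 2: 3 codewords.
  weight 4: 3 codewords.
  weight 6: 1 codewords.
Minimum distance d = smallest w > 0 with A_w > 0 = 2.
Sanity: Σ A_w = 8 = 2^3 = 8 ✓.


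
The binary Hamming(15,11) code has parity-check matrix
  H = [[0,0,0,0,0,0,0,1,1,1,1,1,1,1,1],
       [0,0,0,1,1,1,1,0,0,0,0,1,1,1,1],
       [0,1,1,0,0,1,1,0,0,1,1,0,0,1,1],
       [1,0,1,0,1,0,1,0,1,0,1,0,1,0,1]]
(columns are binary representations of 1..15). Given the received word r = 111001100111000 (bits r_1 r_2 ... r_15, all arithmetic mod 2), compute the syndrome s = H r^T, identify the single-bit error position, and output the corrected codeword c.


s = (1, 1, 0, 0)^T, error position = 12, corrected codeword c = 111001100110000

Compute s = H r^T mod 2 one row at a time:
  s_1 = 0 + 0 + 1 + 1 + 1 + 0 + 0 + 0 = 3 ≡ 1 (mod 2).
  s_2 = 0 + 0 + 1 + 1 + 1 + 0 + 0 + 0 = 3 ≡ 1 (mod 2).
  s_3 = 1 + 1 + 1 + 1 + 1 + 1 + 0 + 0 = 6 ≡ 0 (mod 2).
  s_4 = 1 + 1 + 0 + 1 + 0 + 1 + 0 + 0 = 4 ≡ 0 (mod 2).
s = (1, 1, 0, 0)^T — this equals column 12 of H (binary 1100), so error is at position 12.
Correct: flip bit 12 of r = 111001100111000 to get c = 111001100110000.


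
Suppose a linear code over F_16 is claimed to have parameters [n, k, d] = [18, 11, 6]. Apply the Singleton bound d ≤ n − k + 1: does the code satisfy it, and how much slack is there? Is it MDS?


Singleton RHS = n − k + 1 = 8, slack = 2, bound satisfied, not MDS.

Singleton bound: d ≤ n − k + 1.
Here n = 18, k = 11, so n − k + 1 = 8.
Given d = 6, check d ≤ 8: YES.
Slack = (n − k + 1) − d = 2.
The code is NOT MDS (slack = 2 > 0).
Description: the claimed parameters are [18, 11, 6]_16; such a code would be non-MDS.


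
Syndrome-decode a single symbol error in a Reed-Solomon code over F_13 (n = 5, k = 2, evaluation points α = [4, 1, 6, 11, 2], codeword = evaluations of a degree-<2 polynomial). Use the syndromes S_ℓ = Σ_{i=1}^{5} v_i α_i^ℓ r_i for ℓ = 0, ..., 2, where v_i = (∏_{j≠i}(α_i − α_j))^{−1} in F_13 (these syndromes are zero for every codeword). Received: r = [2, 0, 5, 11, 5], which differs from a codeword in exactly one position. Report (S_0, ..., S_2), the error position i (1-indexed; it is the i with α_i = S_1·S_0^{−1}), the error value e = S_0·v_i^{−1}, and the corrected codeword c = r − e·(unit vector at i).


S = (4, 11, 1), error at position 3, error magnitude e = 6, c = [2, 0, 12, 11, 5].

Step 1: column multipliers v_i = (∏_{j≠i}(α_i − α_j))^{−1} mod 13.
  i = 1 (α = 4): (4−1)(4−6)(4−11)(4−2) = 3·(−2)·(−7)·2 = 84 ≡ 6, so v_1 = 6^{−1} = 11 (mod 13).
  i = 2 (α = 1): (1−4)(1−6)(1−11)(1−2) = (−3)·(−5)·(−10)·(−1) = 150 ≡ 7, so v_2 = 7^{−1} = 2 (mod 13).
  i = 3 (α = 6): (6−4)(6−1)(6−11)(6−2) = 2·5·(−5)·4 = −200 ≡ 8, so v_3 = 8^{−1} = 5 (mod 13).
  i = 4 (α = 11): (11−4)(11−1)(11−6)(11−2) = 7·10·5·9 = 3150 ≡ 4, so v_4 = 4^{−1} = 10 (mod 13).
  i = 5 (α = 2): (2−4)(2−1)(2−6)(2−11) = (−2)·1·(−4)·(−9) = −72 ≡ 6, so v_5 = 6^{−1} = 11 (mod 13).
  v = [11, 2, 5, 10, 11].
Step 2: syndromes of r = [2, 0, 5, 11, 5] (all sums mod 13).
  S_0 = Σ v_i r_i = 11·2 + 2·0 + 5·5 + 10·11 + 11·5 = 212 ≡ 4.
  S_1 = Σ v_i α_i r_i = 11·4·2 + 2·1·0 + 5·6·5 + 10·11·11 + 11·2·5 = 1558 ≡ 11.
  α_i^2 mod 13 = [3, 1, 10, 4, 4].
  S_2 = Σ v_i α_i^2 r_i = 11·3·2 + 2·1·0 + 5·10·5 + 10·4·11 + 11·4·5 = 976 ≡ 1.
  S = (4, 11, 1) ≠ 0, so r is not a codeword (an error is present).
Step 3: locate the error. For a single error e at position i, S_ℓ = v_i·e·α_i^ℓ, so α_err = S_1/S_0.
  S_0^{−1} = 4^{−1} = 10 (mod 13), so α_err = 11·10 = 110 ≡ 6 = α_3. Error position i = 3.
  Consistency check: S_2/S_1 = 1·6 = 6 ≡ 6 = α_err ✓ (single-error assumption holds).
Step 4: error magnitude e = S_0/v_3 = S_0·∏_{j≠3}(α_3 − α_j) = 4·8 = 32 ≡ 6 (mod 13).
Step 5: correct position 3: c_3 = r_3 − e = 5 − 6 ≡ 12 (mod 13). Hence c = [2, 0, 12, 11, 5].
  Check: interpolating c through the α_i gives m(x) = 8 + 5·x (degree < 2) with m(α_i) = c_i for every i, so c is indeed a codeword.


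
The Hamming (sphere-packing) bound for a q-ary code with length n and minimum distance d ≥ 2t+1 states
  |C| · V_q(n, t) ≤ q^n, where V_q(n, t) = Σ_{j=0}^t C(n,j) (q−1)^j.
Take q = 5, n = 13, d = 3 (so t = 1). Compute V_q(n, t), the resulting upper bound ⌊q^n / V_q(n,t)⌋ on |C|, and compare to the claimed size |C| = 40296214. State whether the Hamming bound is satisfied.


V_q(n, t) = 53, q^n = 1220703125, Hamming bound = 23032134, |C| = 40296214 > bound (violated).

Step 1: Compute V_q(n, t) = Σ_{j=0}^1 C(n, j) (q−1)^j.
  j = 0: C(13,0)·(4)^0 = 1·1 = 1.
  j = 1: C(13,1)·(4)^1 = 13·4 = 52.
  V_q(n, t) = 1 + 52 = 53.
Step 2: q^n = 5^13 = 1220703125.
Step 3: Hamming bound ⌊q^n / V_q(n,t)⌋ = ⌊1220703125/53⌋ = 23032134.
Step 4: Compare |C| = 40296214 to 23032134: violated.
The claimed |C| lies above the Hamming bound, so no 5-ary code of length 13 with d ≥ 3 can have 40296214 codewords.


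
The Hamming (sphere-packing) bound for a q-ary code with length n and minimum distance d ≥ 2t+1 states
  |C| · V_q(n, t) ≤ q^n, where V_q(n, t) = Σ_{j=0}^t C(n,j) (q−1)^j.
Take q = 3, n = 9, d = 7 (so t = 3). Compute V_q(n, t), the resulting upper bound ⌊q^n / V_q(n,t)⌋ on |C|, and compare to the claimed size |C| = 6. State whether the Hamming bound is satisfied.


V_q(n, t) = 835, q^n = 19683, Hamming bound = 23, |C| = 6 ≤ bound (satisfied).

Step 1: Compute V_q(n, t) = Σ_{j=0}^3 C(n, j) (q−1)^j.
  j = 0: C(9,0)·(2)^0 = 1·1 = 1.
  j = 1: C(9,1)·(2)^1 = 9·2 = 18.
  j = 2: C(9,2)·(2)^2 = 36·4 = 144.
  j = 3: C(9,3)·(2)^3 = 84·8 = 672.
  V_q(n, t) = 1 + 18 + 144 + 672 = 835.
Step 2: q^n = 3^9 = 19683.
Step 3: Hamming bound ⌊q^n / V_q(n,t)⌋ = ⌊19683/835⌋ = 23.
Step 4: Compare |C| = 6 to 23: satisfied.
The claimed |C| lies below the Hamming bound.


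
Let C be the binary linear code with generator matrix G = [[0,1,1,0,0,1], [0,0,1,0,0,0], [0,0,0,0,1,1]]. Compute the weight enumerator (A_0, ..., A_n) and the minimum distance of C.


Weight distribution: A_0 = 1, A_1 = 1, A_2 = 3, A_3 = 3. Minimum distance d = 1.

Enumerate all 2^3 = 8 messages m ∈ F_2^3.
For each, compute codeword c = mG in F_2^6, then tally its weight.
  m = 000 → c = 000000, weight = 0.
  m = 100 → c = 011001, weight = 3.
  m = 010 → c = 001000, weight = 1.
  m = 110 → c = 010001, weight = 2.
  m = 001 → c = 000011, weight = 2.
  m = 101 → c = 011010, weight = 3.
  m = 011 → c = 001011, weight = 3.
  m = 111 → c = 010010, weight = 2.
Tally weights:
  weight 0: 1 codewords.
  weight 1: 1 codewords.
  weight 2: 3 codewords.
  weight 3: 3 codewords.
Minimum distance d = smallest w > 0 with A_w > 0 = 1.
Sanity: Σ A_w = 8 = 2^3 = 8 ✓.


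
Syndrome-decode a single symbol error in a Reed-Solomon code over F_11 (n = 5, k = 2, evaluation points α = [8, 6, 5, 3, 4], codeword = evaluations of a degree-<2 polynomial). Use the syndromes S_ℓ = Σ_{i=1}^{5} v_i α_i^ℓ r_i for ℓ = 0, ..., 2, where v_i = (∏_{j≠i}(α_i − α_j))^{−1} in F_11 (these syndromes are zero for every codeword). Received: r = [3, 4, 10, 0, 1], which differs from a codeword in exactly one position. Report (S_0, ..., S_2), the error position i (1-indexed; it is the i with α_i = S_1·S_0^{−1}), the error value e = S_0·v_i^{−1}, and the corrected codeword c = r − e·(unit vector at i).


S = (6, 2, 8), error at position 5, error magnitude e = 7, c = [3, 4, 10, 0, 5].

Step 1: column multipliers v_i = (∏_{j≠i}(α_i − α_j))^{−1} mod 11.
  i = 1 (α = 8): (8−6)(8−5)(8−3)(8−4) = 2·3·5·4 = 120 ≡ 10, so v_1 = 10^{−1} = 10 (mod 11).
  i = 2 (α = 6): (6−8)(6−5)(6−3)(6−4) = (−2)·1·3·2 = −12 ≡ 10, so v_2 = 10^{−1} = 10 (mod 11).
  i = 3 (α = 5): (5−8)(5−6)(5−3)(5−4) = (−3)·(−1)·2·1 = 6 ≡ 6, so v_3 = 6^{−1} = 2 (mod 11).
  i = 4 (α = 3): (3−8)(3−6)(3−5)(3−4) = (−5)·(−3)·(−2)·(−1) = 30 ≡ 8, so v_4 = 8^{−1} = 7 (mod 11).
  i = 5 (α = 4): (4−8)(4−6)(4−5)(4−3) = (−4)·(−2)·(−1)·1 = −8 ≡ 3, so v_5 = 3^{−1} = 4 (mod 11).
  v = [10, 10, 2, 7, 4].
Step 2: syndromes of r = [3, 4, 10, 0, 1] (all sums mod 11).
  S_0 = Σ v_i r_i = 10·3 + 10·4 + 2·10 + 7·0 + 4·1 = 94 ≡ 6.
  S_1 = Σ v_i α_i r_i = 10·8·3 + 10·6·4 + 2·5·10 + 7·3·0 + 4·4·1 = 596 ≡ 2.
  α_i^2 mod 11 = [9, 3, 3, 9, 5].
  S_2 = Σ v_i α_i^2 r_i = 10·9·3 + 10·3·4 + 2·3·10 + 7·9·0 + 4·5·1 = 470 ≡ 8.
  S = (6, 2, 8) ≠ 0, so r is not a codeword (an error is present).
Step 3: locate the error. For a single error e at position i, S_ℓ = v_i·e·α_i^ℓ, so α_err = S_1/S_0.
  S_0^{−1} = 6^{−1} = 2 (mod 11), so α_err = 2·2 = 4 ≡ 4 = α_5. Error position i = 5.
  Consistency check: S_2/S_1 = 8·6 = 48 ≡ 4 = α_err ✓ (single-error assumption holds).
Step 4: error magnitude e = S_0/v_5 = S_0·∏_{j≠5}(α_5 − α_j) = 6·3 = 18 ≡ 7 (mod 11).
Step 5: correct position 5: c_5 = r_5 − e = 1 − 7 ≡ 5 (mod 11). Hence c = [3, 4, 10, 0, 5].
  Check: interpolating c through the α_i gives m(x) = 7 + 5·x (degree < 2) with m(α_i) = c_i for every i, so c is indeed a codeword.


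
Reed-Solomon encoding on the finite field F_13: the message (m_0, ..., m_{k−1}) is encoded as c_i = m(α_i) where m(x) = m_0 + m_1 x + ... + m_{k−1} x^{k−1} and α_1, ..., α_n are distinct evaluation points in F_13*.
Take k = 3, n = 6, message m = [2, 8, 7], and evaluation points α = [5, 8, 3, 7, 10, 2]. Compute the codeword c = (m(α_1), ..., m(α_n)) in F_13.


c = [9, 7, 11, 11, 2, 7]

Message polynomial: m(x) = 2 + 8·x + 7·x^2 (mod 13).
For each evaluation point α_i, compute m(α_i) mod 13:
  α_1 = 5: Horner steps 7 → 4 → 9, so m(5) = 9.
  α_2 = 8: Horner steps 7 → 12 → 7, so m(8) = 7.
  α_3 = 3: Horner steps 7 → 3 → 11, so m(3) = 11.
  α_4 = 7: Horner steps 7 → 5 → 11, so m(7) = 11.
  α_5 = 10: Horner steps 7 → 0 → 2, so m(10) = 2.
  α_6 = 2: Horner steps 7 → 9 → 7, so m(2) = 7.
Codeword c = [9, 7, 11, 11, 2, 7] ∈ F_13^6.


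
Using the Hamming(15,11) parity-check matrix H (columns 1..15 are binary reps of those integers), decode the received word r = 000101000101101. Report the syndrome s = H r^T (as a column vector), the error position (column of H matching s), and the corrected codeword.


s = (0, 1, 1, 0)^T, error position = 6, corrected codeword c = 000100000101101

Compute s = H r^T mod 2 one row at a time:
  s_1 = 0 + 0 + 1 + 0 + 1 + 1 + 0 + 1 = 4 ≡ 0 (mod 2).
  s_2 = 1 + 0 + 1 + 0 + 1 + 1 + 0 + 1 = 5 ≡ 1 (mod 2).
  s_3 = 0 + 0 + 1 + 0 + 1 + 0 + 0 + 1 = 3 ≡ 1 (mod 2).
  s_4 = 0 + 0 + 0 + 0 + 0 + 0 + 1 + 1 = 2 ≡ 0 (mod 2).
s = (0, 1, 1, 0)^T — this equals column 6 of H (binary 0110), so error is at position 6.
Correct: flip bit 6 of r = 000101000101101 to get c = 000100000101101.


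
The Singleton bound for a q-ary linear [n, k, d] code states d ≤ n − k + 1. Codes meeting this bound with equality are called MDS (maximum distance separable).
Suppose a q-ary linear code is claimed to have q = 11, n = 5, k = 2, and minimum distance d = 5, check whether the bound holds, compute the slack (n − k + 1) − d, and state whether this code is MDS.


Singleton RHS = n − k + 1 = 4, slack = -1, bound violated (no such code; not MDS).

Singleton bound: d ≤ n − k + 1.
Here n = 5, k = 2, so n − k + 1 = 4.
Given d = 5, check d ≤ 4: NO.
Slack = (n − k + 1) − d = -1.
The slack is negative: d = 5 exceeds n − k + 1 = 4 by 1, so the Singleton bound is violated and no linear [5, 2, 5]_11 code can exist. In particular it is not MDS (MDS requires d = n − k + 1 exactly).
Description: the claimed parameters are [5, 2, 5]_11; such a code would be impossible (violates the Singleton bound).


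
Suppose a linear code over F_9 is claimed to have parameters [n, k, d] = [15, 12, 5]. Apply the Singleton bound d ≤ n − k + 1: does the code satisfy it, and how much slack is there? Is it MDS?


Singleton RHS = n − k + 1 = 4, slack = -1, bound violated (no such code; not MDS).

Singleton bound: d ≤ n − k + 1.
Here n = 15, k = 12, so n − k + 1 = 4.
Given d = 5, check d ≤ 4: NO.
Slack = (n − k + 1) − d = -1.
The slack is negative: d = 5 exceeds n − k + 1 = 4 by 1, so the Singleton bound is violated and no linear [15, 12, 5]_9 code can exist. In particular it is not MDS (MDS requires d = n − k + 1 exactly).
Description: the claimed parameters are [15, 12, 5]_9; such a code would be impossible (violates the Singleton bound).


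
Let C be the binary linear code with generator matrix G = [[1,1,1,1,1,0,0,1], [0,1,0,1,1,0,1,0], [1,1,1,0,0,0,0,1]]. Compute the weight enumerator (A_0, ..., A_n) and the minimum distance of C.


Weight distribution: A_0 = 1, A_2 = 2, A_4 = 3, A_6 = 2. Minimum distance d = 2.

Enumerate all 2^3 = 8 messages m ∈ F_2^3.
For each, compute codeword c = mG in F_2^8, then tally its weight.
  m = 000 → c = 00000000, weight = 0.
  m = 100 → c = 11111001, weight = 6.
  m = 010 → c = 01011010, weight = 4.
  m = 110 → c = 10100011, weight = 4.
  m = 001 → c = 11100001, weight = 4.
  m = 101 → c = 00011000, weight = 2.
  m = 011 → c = 10111011, weight = 6.
  m = 111 → c = 01000010, weight = 2.
Tally weights:
  weight 0: 1 codewords.
  weight 2: 2 codewords.
  weight 4: 3 codewords.
  weight 6: 2 codewords.
Minimum distance d = smallest w > 0 with A_w > 0 = 2.
Sanity: Σ A_w = 8 = 2^3 = 8 ✓.


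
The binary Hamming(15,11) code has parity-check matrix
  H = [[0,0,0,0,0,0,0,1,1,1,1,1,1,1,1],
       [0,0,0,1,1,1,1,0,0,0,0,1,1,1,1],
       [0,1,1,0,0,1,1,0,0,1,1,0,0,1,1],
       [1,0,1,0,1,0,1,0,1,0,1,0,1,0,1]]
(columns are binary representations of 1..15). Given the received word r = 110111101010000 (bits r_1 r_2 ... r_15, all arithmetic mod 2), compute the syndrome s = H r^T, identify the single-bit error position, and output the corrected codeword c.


s = (0, 0, 0, 1)^T, error position = 1, corrected codeword c = 010111101010000

Compute s = H r^T mod 2 one row at a time:
  s_1 = 0 + 1 + 0 + 1 + 0 + 0 + 0 + 0 = 2 ≡ 0 (mod 2).
  s_2 = 1 + 1 + 1 + 1 + 0 + 0 + 0 + 0 = 4 ≡ 0 (mod 2).
  s_3 = 1 + 0 + 1 + 1 + 0 + 1 + 0 + 0 = 4 ≡ 0 (mod 2).
  s_4 = 1 + 0 + 1 + 1 + 1 + 1 + 0 + 0 = 5 ≡ 1 (mod 2).
s = (0, 0, 0, 1)^T — this equals column 1 of H (binary 0001), so error is at position 1.
Correct: flip bit 1 of r = 110111101010000 to get c = 010111101010000.


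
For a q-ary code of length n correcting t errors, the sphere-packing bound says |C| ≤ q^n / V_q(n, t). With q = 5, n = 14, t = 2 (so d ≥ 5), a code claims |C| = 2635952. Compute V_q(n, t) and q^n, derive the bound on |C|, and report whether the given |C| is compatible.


V_q(n, t) = 1513, q^n = 6103515625, Hamming bound = 4034048, |C| = 2635952 ≤ bound (satisfied).

Step 1: Compute V_q(n, t) = Σ_{j=0}^2 C(n, j) (q−1)^j.
  j = 0: C(14,0)·(4)^0 = 1·1 = 1.
  j = 1: C(14,1)·(4)^1 = 14·4 = 56.
  j = 2: C(14,2)·(4)^2 = 91·16 = 1456.
  V_q(n, t) = 1 + 56 + 1456 = 1513.
Step 2: q^n = 5^14 = 6103515625.
Step 3: Hamming bound ⌊q^n / V_q(n,t)⌋ = ⌊6103515625/1513⌋ = 4034048.
Step 4: Compare |C| = 2635952 to 4034048: satisfied.
The claimed |C| lies below the Hamming bound.


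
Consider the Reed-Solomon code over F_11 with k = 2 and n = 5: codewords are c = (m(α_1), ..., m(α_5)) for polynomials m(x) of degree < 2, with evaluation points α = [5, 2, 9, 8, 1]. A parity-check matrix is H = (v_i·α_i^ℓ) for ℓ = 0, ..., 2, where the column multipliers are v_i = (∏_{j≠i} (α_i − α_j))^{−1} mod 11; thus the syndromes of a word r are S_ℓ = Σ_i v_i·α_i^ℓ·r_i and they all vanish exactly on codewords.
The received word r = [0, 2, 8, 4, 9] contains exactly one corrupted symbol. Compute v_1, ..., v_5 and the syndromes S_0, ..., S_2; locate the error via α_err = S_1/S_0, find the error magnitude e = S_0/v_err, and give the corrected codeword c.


S = (8, 7, 2), error at position 1, error magnitude e = 8, c = [3, 2, 8, 4, 9].

Step 1: column multipliers v_i = (∏_{j≠i}(α_i − α_j))^{−1} mod 11.
  i = 1 (α = 5): (5−2)(5−9)(5−8)(5−1) = 3·(−4)·(−3)·4 = 144 ≡ 1, so v_1 = 1^{−1} = 1 (mod 11).
  i = 2 (α = 2): (2−5)(2−9)(2−8)(2−1) = (−3)·(−7)·(−6)·1 = −126 ≡ 6, so v_2 = 6^{−1} = 2 (mod 11).
  i = 3 (α = 9): (9−5)(9−2)(9−8)(9−1) = 4·7·1·8 = 224 ≡ 4, so v_3 = 4^{−1} = 3 (mod 11).
  i = 4 (α = 8): (8−5)(8−2)(8−9)(8−1) = 3·6·(−1)·7 = −126 ≡ 6, so v_4 = 6^{−1} = 2 (mod 11).
  i = 5 (α = 1): (1−5)(1−2)(1−9)(1−8) = (−4)·(−1)·(−8)·(−7) = 224 ≡ 4, so v_5 = 4^{−1} = 3 (mod 11).
  v = [1, 2, 3, 2, 3].
Step 2: syndromes of r = [0, 2, 8, 4, 9] (all sums mod 11).
  S_0 = Σ v_i r_i = 1·0 + 2·2 + 3·8 + 2·4 + 3·9 = 63 ≡ 8.
  S_1 = Σ v_i α_i r_i = 1·5·0 + 2·2·2 + 3·9·8 + 2·8·4 + 3·1·9 = 315 ≡ 7.
  α_i^2 mod 11 = [3, 4, 4, 9, 1].
  S_2 = Σ v_i α_i^2 r_i = 1·3·0 + 2·4·2 + 3·4·8 + 2·9·4 + 3·1·9 = 211 ≡ 2.
  S = (8, 7, 2) ≠ 0, so r is not a codeword (an error is present).
Step 3: locate the error. For a single error e at position i, S_ℓ = v_i·e·α_i^ℓ, so α_err = S_1/S_0.
  S_0^{−1} = 8^{−1} = 7 (mod 11), so α_err = 7·7 = 49 ≡ 5 = α_1. Error position i = 1.
  Consistency check: S_2/S_1 = 2·8 = 16 ≡ 5 = α_err ✓ (single-error assumption holds).
Step 4: error magnitude e = S_0/v_1 = S_0·∏_{j≠1}(α_1 − α_j) = 8·1 = 8 ≡ 8 (mod 11).
Step 5: correct position 1: c_1 = r_1 − e = 0 − 8 ≡ 3 (mod 11). Hence c = [3, 2, 8, 4, 9].
  Check: interpolating c through the α_i gives m(x) = 5 + 4·x (degree < 2) with m(α_i) = c_i for every i, so c is indeed a codeword.


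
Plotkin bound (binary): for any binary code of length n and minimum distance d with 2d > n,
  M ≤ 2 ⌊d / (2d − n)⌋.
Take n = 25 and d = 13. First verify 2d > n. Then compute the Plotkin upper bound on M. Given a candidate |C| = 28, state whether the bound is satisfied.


Plotkin bound M ≤ 26; given |C| = 28 > bound (violated).

Check applicability: 2d = 26, n = 25.
2d − n = 1 > 0, so Plotkin applies.
Compute d/(2d−n) = 13/1 ≈ 13.0000.
⌊d/(2d−n)⌋ = 13.
Plotkin bound: M ≤ 2·13 = 26.
Given |C| = 28, check: VIOLATED.
This |C| is above the Plotkin bound, so no binary code with n = 25, d = 13 and 28 codewords exists.


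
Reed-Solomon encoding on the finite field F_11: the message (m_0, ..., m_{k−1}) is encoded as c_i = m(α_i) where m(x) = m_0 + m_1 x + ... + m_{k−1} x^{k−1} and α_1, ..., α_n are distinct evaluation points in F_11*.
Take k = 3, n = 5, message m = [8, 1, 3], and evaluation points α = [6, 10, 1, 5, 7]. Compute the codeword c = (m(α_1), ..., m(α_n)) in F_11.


c = [1, 10, 1, 0, 8]

Message polynomial: m(x) = 8 + 1·x + 3·x^2 (mod 11).
For each evaluation point α_i, compute m(α_i) mod 11:
  α_1 = 6: Horner steps 3 → 8 → 1, so m(6) = 1.
  α_2 = 10: Horner steps 3 → 9 → 10, so m(10) = 10.
  α_3 = 1: Horner steps 3 → 4 → 1, so m(1) = 1.
  α_4 = 5: Horner steps 3 → 5 → 0, so m(5) = 0.
  α_5 = 7: Horner steps 3 → 0 → 8, so m(7) = 8.
Codeword c = [1, 10, 1, 0, 8] ∈ F_11^5.
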